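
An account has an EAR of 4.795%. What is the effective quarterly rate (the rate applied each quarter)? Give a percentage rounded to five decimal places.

1.17778%

The per-quarter rate i satisfies (1 + i)^4 = 1 + 0.04795.
i = 1.04795^(1/4) − 1 = 0.0117778 = 1.17778%.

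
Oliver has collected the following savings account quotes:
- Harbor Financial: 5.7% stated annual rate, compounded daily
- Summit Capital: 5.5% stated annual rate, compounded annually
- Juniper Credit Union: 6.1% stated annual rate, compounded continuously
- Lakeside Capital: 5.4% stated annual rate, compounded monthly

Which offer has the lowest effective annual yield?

Summit Capital

Harbor Financial: (1 + 0.057/365)^365 − 1 = 5.865%
Summit Capital: compounded annually, EAR = 5.500%
Juniper Credit Union: e^0.061 − 1 = 6.290%
Lakeside Capital: (1 + 0.054/12)^12 − 1 = 5.536%
The lowest effective annual rate is Summit Capital at 5.500%.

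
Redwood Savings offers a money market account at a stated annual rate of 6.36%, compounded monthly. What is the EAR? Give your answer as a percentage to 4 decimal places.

EAR = (1 + 0.0636/12)^12 − 1.
= 1.065487 − 1 = 6.5487%.

6.5487%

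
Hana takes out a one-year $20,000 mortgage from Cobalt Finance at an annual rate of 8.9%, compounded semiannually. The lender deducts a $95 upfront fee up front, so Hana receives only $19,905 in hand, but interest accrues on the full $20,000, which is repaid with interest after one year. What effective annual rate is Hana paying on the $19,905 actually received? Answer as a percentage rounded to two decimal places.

9.62%

Amount owed after one year: 20,000 × (1 + 0.089/2)^2 = 20,000 × 1.090980 = $21,819.60.
Effective rate on net proceeds: 21,819.60 / 19,905 − 1 = 0.096187 = 9.62%.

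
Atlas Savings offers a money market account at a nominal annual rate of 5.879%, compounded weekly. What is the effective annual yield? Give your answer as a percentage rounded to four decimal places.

6.0517%

EAR = (1 + 0.05879/52)^52 − 1.
= (1 + 0.001131)^52 − 1 = 1.060517 − 1 = 6.0517%.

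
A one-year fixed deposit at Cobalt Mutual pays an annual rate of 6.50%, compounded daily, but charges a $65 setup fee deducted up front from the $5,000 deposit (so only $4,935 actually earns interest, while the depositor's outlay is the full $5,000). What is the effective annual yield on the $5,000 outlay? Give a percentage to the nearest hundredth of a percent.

5.33%

Value after one year: 4,935 × (1 + 0.0650/365)^365 = 4,935 × 1.067153 = $5,266.40.
Effective yield on the $5,000 outlay: 5,266.40 / 5,000 − 1 = 0.053280 = 5.33%.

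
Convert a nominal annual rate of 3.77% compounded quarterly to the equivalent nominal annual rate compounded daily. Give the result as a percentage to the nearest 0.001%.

3.753%

EAR = (1 + 0.0377/4)^4 − 1 = 0.038236.
Solve (1 + r/365)^365 = 1.038236: r/365 = 1.038236^(1/365) − 1 = 0.000103, so r = 0.037525 = 3.753%.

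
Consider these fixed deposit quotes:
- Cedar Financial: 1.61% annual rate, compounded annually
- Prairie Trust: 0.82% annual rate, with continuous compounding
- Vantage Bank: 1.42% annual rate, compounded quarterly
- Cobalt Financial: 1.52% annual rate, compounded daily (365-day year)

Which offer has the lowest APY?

Cedar Financial: compounded annually, EAR = 1.610%
Prairie Trust: e^0.0082 − 1 = 0.823%
Vantage Bank: (1 + 0.0142/4)^4 − 1 = 1.428%
Cobalt Financial: (1 + 0.0152/365)^365 − 1 = 1.532%
The lowest effective annual rate is Prairie Trust at 0.823%.

Prairie Trust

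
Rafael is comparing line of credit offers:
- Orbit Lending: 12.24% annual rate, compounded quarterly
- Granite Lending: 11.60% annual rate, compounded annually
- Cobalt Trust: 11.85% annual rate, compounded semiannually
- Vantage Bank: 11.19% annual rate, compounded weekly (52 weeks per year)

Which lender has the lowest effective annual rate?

Granite Lending

Orbit Lending: (1 + 0.1224/4)^4 − 1 = 12.813%
Granite Lending: compounded annually, EAR = 11.600%
Cobalt Trust: (1 + 0.1185/2)^2 − 1 = 12.201%
Vantage Bank: (1 + 0.1119/52)^52 − 1 = 11.827%
The lowest effective annual rate is Granite Lending at 11.600%.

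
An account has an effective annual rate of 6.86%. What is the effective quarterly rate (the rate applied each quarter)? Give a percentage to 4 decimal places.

The per-quarter rate i satisfies (1 + i)^4 = 1 + 0.0686.
i = 1.0686^(1/4) − 1 = 0.0167257 = 1.6726%.

1.6726%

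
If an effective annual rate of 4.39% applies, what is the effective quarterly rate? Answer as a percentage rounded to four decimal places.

The per-quarter rate i satisfies (1 + i)^4 = 1 + 0.0439.
i = 1.0439^(1/4) − 1 = 0.0107988 = 1.0799%.

1.0799%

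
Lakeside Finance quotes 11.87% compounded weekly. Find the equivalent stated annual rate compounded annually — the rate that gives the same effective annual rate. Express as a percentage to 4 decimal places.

12.5880%

EAR = (1 + 0.1187/52)^52 − 1 = 0.125880.
Compounded annually, the equivalent nominal rate is the EAR itself: 12.5880%.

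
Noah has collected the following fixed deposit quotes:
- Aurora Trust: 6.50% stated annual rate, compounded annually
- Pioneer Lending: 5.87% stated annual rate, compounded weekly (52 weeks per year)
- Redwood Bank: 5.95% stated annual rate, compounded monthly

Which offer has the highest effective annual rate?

Aurora Trust

Aurora Trust: compounded annually, EAR = 6.500%
Pioneer Lending: (1 + 0.0587/52)^52 − 1 = 6.042%
Redwood Bank: (1 + 0.0595/12)^12 − 1 = 6.115%
The highest effective annual rate is Aurora Trust at 6.500%.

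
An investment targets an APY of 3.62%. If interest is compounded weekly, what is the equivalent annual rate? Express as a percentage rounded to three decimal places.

(1 + r/52)^52 − 1 = 0.0362, so 1 + r/52 = 1.0362^(1/52).
r/52 = 0.000684, so r = 0.035572 = 3.557%.

3.557%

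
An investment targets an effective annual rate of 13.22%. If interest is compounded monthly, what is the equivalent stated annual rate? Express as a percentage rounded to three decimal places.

12.481%

(1 + r/12)^12 − 1 = 0.1322, so 1 + r/12 = 1.1322^(1/12).
r/12 = 0.010401, so r = 0.124807 = 12.481%.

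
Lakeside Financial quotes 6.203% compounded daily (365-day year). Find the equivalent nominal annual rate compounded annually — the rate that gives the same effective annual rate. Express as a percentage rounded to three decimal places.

EAR = (1 + 0.06203/365)^365 − 1 = 0.063989.
Compounded annually, the equivalent nominal rate is the EAR itself: 6.399%.

6.399%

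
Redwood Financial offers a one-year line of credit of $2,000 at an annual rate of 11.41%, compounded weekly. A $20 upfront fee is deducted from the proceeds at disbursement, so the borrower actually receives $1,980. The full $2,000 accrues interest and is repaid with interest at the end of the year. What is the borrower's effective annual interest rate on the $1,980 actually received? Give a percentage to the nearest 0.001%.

13.204%

Amount owed after one year: 2,000 × (1 + 0.1141/52)^52 = 2,000 × 1.120724 = $2,241.45.
Effective rate on net proceeds: 2,241.45 / 1,980 − 1 = 0.132045 = 13.204%.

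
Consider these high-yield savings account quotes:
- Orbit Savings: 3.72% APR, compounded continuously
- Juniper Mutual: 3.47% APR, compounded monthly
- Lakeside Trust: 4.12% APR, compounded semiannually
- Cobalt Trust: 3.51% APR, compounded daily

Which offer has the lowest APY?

Orbit Savings: e^0.0372 − 1 = 3.790%
Juniper Mutual: (1 + 0.0347/12)^12 − 1 = 3.526%
Lakeside Trust: (1 + 0.0412/2)^2 − 1 = 4.162%
Cobalt Trust: (1 + 0.0351/365)^365 − 1 = 3.572%
The lowest effective annual rate is Juniper Mutual at 3.526%.

Juniper Mutual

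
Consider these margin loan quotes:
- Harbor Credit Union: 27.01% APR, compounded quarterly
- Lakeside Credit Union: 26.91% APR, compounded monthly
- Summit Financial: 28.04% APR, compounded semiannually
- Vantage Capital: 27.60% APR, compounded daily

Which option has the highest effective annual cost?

Harbor Credit Union: (1 + 0.2701/4)^4 − 1 = 29.871%
Lakeside Credit Union: (1 + 0.2691/12)^12 − 1 = 30.490%
Summit Financial: (1 + 0.2804/2)^2 − 1 = 30.006%
Vantage Capital: (1 + 0.2760/365)^365 − 1 = 31.771%
The highest effective annual rate is Vantage Capital at 31.771%.

Vantage Capital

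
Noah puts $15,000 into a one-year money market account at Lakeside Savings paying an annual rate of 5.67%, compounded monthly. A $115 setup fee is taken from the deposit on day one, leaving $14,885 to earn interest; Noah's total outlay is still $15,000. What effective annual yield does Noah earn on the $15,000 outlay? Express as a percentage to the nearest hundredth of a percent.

5.01%

Value after one year: 14,885 × (1 + 0.0567/12)^12 = 14,885 × 1.058197 = $15,751.26.
Effective yield on the $15,000 outlay: 15,751.26 / 15,000 − 1 = 0.050084 = 5.01%.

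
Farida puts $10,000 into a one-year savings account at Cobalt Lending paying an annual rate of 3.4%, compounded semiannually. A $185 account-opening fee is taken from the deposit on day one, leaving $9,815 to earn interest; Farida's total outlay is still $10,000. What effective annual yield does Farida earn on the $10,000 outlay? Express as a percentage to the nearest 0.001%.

1.515%

Value after one year: 9,815 × (1 + 0.034/2)^2 = 9,815 × 1.034289 = $10,151.55.
Effective yield on the $10,000 outlay: 10,151.55 / 10,000 − 1 = 0.015155 = 1.515%.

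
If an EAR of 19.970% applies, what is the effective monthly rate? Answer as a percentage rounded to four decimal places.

The per-month rate i satisfies (1 + i)^12 = 1 + 0.19970.
i = 1.19970^(1/12) − 1 = 0.0152883 = 1.5288%.

1.5288%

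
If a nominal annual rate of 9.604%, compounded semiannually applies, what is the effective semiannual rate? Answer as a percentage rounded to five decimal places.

4.80200%

With a nominal annual rate compounded semiannually, the periodic rate is the nominal rate divided by 2.
i = 0.09604 / 2 = 0.0480200 = 4.80200%.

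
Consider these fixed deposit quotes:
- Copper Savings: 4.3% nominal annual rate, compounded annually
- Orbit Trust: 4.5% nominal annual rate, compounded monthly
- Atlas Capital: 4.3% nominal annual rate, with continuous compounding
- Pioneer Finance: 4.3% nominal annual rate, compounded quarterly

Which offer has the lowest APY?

Copper Savings

Copper Savings: compounded annually, EAR = 4.300%
Orbit Trust: (1 + 0.045/12)^12 − 1 = 4.594%
Atlas Capital: e^0.043 − 1 = 4.394%
Pioneer Finance: (1 + 0.043/4)^4 − 1 = 4.370%
The lowest effective annual rate is Copper Savings at 4.300%.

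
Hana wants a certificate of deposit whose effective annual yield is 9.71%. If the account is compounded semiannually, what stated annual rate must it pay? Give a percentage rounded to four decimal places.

9.4851%

(1 + r/2)^2 − 1 = 0.0971, so 1 + r/2 = 1.0971^(1/2).
r/2 = 0.047425, so r = 0.094851 = 9.4851%.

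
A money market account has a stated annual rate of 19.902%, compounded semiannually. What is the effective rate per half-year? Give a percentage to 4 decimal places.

With a nominal annual rate compounded semiannually, the periodic rate is the nominal rate divided by 2.
i = 0.19902 / 2 = 0.0995100 = 9.9510%.

9.9510%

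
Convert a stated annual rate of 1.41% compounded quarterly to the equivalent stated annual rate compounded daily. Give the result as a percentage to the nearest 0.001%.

1.408%

EAR = (1 + 0.0141/4)^4 − 1 = 0.014175.
Solve (1 + r/365)^365 = 1.014175: r/365 = 1.014175^(1/365) − 1 = 0.000039, so r = 0.014075 = 1.408%.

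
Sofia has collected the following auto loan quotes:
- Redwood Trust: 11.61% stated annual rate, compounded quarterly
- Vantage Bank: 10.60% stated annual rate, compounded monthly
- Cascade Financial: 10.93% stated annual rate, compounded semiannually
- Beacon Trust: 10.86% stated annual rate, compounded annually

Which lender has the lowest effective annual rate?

Beacon Trust

Redwood Trust: (1 + 0.1161/4)^4 − 1 = 12.125%
Vantage Bank: (1 + 0.1060/12)^12 − 1 = 11.130%
Cascade Financial: (1 + 0.1093/2)^2 − 1 = 11.229%
Beacon Trust: compounded annually, EAR = 10.860%
The lowest effective annual rate is Beacon Trust at 10.860%.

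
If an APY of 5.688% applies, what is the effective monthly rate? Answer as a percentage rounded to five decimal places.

0.46207%

The per-month rate i satisfies (1 + i)^12 = 1 + 0.05688.
i = 1.05688^(1/12) − 1 = 0.0046207 = 0.46207%.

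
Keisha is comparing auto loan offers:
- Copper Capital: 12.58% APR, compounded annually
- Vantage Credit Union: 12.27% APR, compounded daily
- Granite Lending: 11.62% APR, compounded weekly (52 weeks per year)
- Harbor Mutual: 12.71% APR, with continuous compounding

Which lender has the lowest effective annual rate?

Granite Lending

Copper Capital: compounded annually, EAR = 12.580%
Vantage Credit Union: (1 + 0.1227/365)^365 − 1 = 13.052%
Granite Lending: (1 + 0.1162/52)^52 − 1 = 12.307%
Harbor Mutual: e^0.1271 − 1 = 13.553%
The lowest effective annual rate is Granite Lending at 12.307%.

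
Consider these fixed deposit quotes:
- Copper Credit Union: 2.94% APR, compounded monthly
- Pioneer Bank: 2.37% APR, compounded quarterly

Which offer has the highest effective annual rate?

Copper Credit Union

Copper Credit Union: (1 + 0.0294/12)^12 − 1 = 2.980%
Pioneer Bank: (1 + 0.0237/4)^4 − 1 = 2.391%
The highest effective annual rate is Copper Credit Union at 2.980%.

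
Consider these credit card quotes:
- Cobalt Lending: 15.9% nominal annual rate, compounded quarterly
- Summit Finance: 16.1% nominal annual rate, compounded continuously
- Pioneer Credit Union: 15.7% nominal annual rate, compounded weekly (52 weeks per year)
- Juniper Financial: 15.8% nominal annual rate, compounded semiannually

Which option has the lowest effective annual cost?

Cobalt Lending: (1 + 0.159/4)^4 − 1 = 16.873%
Summit Finance: e^0.161 − 1 = 17.468%
Pioneer Credit Union: (1 + 0.157/52)^52 − 1 = 16.972%
Juniper Financial: (1 + 0.158/2)^2 − 1 = 16.424%
The lowest effective annual rate is Juniper Financial at 16.424%.

Juniper Financial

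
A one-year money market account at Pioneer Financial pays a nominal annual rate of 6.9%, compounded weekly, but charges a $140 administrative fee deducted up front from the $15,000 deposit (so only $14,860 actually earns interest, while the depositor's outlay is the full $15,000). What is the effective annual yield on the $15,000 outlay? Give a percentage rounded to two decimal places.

Value after one year: 14,860 × (1 + 0.069/52)^52 = 14,860 × 1.071387 = $15,920.81.
Effective yield on the $15,000 outlay: 15,920.81 / 15,000 − 1 = 0.061388 = 6.14%.

6.14%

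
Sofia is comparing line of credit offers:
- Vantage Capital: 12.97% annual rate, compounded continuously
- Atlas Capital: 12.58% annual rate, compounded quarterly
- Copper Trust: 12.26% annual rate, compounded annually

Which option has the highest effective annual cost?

Vantage Capital: e^0.1297 − 1 = 13.849%
Atlas Capital: (1 + 0.1258/4)^4 − 1 = 13.186%
Copper Trust: compounded annually, EAR = 12.260%
The highest effective annual rate is Vantage Capital at 13.849%.

Vantage Capital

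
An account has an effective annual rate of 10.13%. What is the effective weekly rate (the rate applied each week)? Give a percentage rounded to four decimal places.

0.1857%

The per-week rate i satisfies (1 + i)^52 = 1 + 0.1013.
i = 1.1013^(1/52) − 1 = 0.0018573 = 0.1857%.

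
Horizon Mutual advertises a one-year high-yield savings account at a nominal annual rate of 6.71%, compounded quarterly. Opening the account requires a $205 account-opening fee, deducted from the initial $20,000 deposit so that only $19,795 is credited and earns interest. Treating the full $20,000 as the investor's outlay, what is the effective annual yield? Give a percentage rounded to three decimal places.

5.785%

Value after one year: 19,795 × (1 + 0.0671/4)^4 = 19,795 × 1.068807 = $21,157.04.
Effective yield on the $20,000 outlay: 21,157.04 / 20,000 − 1 = 0.057852 = 5.785%.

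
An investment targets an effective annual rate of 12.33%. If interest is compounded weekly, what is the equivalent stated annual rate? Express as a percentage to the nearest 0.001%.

11.640%

(1 + r/52)^52 − 1 = 0.1233, so 1 + r/52 = 1.1233^(1/52).
r/52 = 0.002238, so r = 0.116401 = 11.640%.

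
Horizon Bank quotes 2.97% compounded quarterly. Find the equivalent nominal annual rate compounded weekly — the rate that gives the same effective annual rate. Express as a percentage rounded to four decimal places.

2.9599%

EAR = (1 + 0.0297/4)^4 − 1 = 0.030032.
Solve (1 + r/52)^52 = 1.030032: r/52 = 1.030032^(1/52) − 1 = 0.000569, so r = 0.029599 = 2.9599%.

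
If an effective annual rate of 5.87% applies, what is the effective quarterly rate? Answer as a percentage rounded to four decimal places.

The per-quarter rate i satisfies (1 + i)^4 = 1 + 0.0587.
i = 1.0587^(1/4) − 1 = 0.0143626 = 1.4363%.

1.4363%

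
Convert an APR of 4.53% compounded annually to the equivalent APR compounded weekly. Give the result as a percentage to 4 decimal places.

4.4323%

Compounded annually, EAR = nominal = 0.045300.
Solve (1 + r/52)^52 = 1.045300: r/52 = 1.045300^(1/52) − 1 = 0.000852, so r = 0.044323 = 4.4323%.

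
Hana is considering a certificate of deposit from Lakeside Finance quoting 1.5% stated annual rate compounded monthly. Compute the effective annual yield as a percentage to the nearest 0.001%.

1.510%

EAR = (1 + 0.015/12)^12 − 1.
= 1.015104 − 1 = 1.510%.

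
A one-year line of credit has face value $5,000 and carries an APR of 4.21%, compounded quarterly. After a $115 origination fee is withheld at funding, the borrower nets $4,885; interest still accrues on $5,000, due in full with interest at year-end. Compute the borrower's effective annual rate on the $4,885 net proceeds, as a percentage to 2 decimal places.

6.73%

Amount owed after one year: 5,000 × (1 + 0.0421/4)^4 = 5,000 × 1.042769 = $5,213.85.
Effective rate on net proceeds: 5,213.85 / 4,885 − 1 = 0.067318 = 6.73%.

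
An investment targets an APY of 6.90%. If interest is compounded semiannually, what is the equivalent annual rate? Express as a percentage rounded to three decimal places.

6.785%

(1 + r/2)^2 − 1 = 0.0690, so 1 + r/2 = 1.0690^(1/2).
r/2 = 0.033925, so r = 0.067849 = 6.785%.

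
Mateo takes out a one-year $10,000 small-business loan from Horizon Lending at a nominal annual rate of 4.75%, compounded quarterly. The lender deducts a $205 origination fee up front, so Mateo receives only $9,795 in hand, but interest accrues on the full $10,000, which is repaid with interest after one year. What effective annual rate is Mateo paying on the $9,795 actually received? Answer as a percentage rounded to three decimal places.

Amount owed after one year: 10,000 × (1 + 0.0475/4)^4 = 10,000 × 1.048353 = $10,483.53.
Effective rate on net proceeds: 10,483.53 / 9,795 − 1 = 0.070294 = 7.029%.

7.029%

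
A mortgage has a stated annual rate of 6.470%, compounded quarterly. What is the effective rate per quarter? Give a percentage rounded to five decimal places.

1.61750%

With a nominal annual rate compounded quarterly, the periodic rate is the nominal rate divided by 4.
i = 0.06470 / 4 = 0.0161750 = 1.61750%.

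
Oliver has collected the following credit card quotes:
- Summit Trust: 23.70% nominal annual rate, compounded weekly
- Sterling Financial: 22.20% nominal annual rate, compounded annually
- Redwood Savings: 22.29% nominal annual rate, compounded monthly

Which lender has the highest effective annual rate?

Summit Trust: (1 + 0.2370/52)^52 − 1 = 26.676%
Sterling Financial: compounded annually, EAR = 22.200%
Redwood Savings: (1 + 0.2229/12)^12 − 1 = 24.714%
The highest effective annual rate is Summit Trust at 26.676%.

Summit Trust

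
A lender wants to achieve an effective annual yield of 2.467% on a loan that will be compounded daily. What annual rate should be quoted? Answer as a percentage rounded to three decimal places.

(1 + r/365)^365 − 1 = 0.02467, so 1 + r/365 = 1.02467^(1/365).
r/365 = 0.000067, so r = 0.024371 = 2.437%.

2.437%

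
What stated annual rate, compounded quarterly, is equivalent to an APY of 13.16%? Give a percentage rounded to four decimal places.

(1 + r/4)^4 − 1 = 0.1316, so 1 + r/4 = 1.1316^(1/4).
r/4 = 0.031391, so r = 0.125563 = 12.5563%.

12.5563%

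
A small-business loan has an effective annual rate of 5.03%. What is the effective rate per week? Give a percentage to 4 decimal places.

0.0944%

The per-week rate i satisfies (1 + i)^52 = 1 + 0.0503.
i = 1.0503^(1/52) − 1 = 0.0009442 = 0.0944%.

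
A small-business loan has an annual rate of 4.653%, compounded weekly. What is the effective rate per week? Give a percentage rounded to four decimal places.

0.0895%

With a nominal annual rate compounded weekly, the periodic rate is the nominal rate divided by 52.
i = 0.04653 / 52 = 0.0008948 = 0.0895%.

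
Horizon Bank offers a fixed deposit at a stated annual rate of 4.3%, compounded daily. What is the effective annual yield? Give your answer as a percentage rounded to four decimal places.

4.3935%

EAR = (1 + 0.043/365)^365 − 1.
= (1 + 0.000118)^365 − 1 = 1.043935 − 1 = 4.3935%.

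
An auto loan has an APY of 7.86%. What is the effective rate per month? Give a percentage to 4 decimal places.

The per-month rate i satisfies (1 + i)^12 = 1 + 0.0786.
i = 1.0786^(1/12) − 1 = 0.0063252 = 0.6325%.

0.6325%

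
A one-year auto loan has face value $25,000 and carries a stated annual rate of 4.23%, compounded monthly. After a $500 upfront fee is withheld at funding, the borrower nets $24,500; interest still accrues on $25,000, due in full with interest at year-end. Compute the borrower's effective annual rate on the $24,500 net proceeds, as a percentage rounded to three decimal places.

Amount owed after one year: 25,000 × (1 + 0.0423/12)^12 = 25,000 × 1.043130 = $26,078.25.
Effective rate on net proceeds: 26,078.25 / 24,500 − 1 = 0.064418 = 6.442%.

6.442%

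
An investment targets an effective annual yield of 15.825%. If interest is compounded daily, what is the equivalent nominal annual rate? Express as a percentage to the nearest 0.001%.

(1 + r/365)^365 − 1 = 0.15825, so 1 + r/365 = 1.15825^(1/365).
r/365 = 0.000403, so r = 0.146940 = 14.694%.

14.694%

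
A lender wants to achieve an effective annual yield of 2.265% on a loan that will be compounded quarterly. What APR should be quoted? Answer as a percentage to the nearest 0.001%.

2.246%

(1 + r/4)^4 − 1 = 0.02265, so 1 + r/4 = 1.02265^(1/4).
r/4 = 0.005615, so r = 0.022460 = 2.246%.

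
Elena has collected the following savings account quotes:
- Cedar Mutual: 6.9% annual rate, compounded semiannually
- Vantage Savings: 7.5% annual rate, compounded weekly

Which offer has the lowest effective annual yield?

Cedar Mutual: (1 + 0.069/2)^2 − 1 = 7.019%
Vantage Savings: (1 + 0.075/52)^52 − 1 = 7.783%
The lowest effective annual rate is Cedar Mutual at 7.019%.

Cedar Mutual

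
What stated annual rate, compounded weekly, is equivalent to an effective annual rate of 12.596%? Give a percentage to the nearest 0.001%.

(1 + r/52)^52 − 1 = 0.12596, so 1 + r/52 = 1.12596^(1/52).
r/52 = 0.002284, so r = 0.118771 = 11.877%.

11.877%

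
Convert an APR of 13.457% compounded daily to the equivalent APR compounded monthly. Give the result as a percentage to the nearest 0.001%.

EAR = (1 + 0.13457/365)^365 − 1 = 0.144016.
Solve (1 + r/12)^12 = 1.144016: r/12 = 1.144016^(1/12) − 1 = 0.011275, so r = 0.135302 = 13.530%.

13.530%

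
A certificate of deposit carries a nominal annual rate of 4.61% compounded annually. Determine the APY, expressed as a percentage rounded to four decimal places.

Annual compounding means the effective rate equals the nominal rate: 4.6100%.

4.6100%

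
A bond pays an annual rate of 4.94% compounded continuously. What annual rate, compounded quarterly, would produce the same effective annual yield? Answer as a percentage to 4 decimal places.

EAR under continuous compounding: e^0.0494 − 1 = 0.050641.
Solve (1 + r/4)^4 = 1.050641: r/4 = 1.050641^(1/4) − 1 = 0.012427, so r = 0.049706 = 4.9706%.

4.9706%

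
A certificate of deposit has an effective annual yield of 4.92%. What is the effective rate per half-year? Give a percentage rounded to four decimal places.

The per-half-year rate i satisfies (1 + i)^2 = 1 + 0.0492.
i = 1.0492^(1/2) − 1 = 0.0243046 = 2.4305%.

2.4305%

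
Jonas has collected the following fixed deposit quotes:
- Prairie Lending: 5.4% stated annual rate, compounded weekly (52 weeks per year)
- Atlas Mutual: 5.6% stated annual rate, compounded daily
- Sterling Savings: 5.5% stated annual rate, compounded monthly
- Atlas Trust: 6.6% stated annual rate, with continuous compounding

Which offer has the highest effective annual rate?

Atlas Trust

Prairie Lending: (1 + 0.054/52)^52 − 1 = 5.546%
Atlas Mutual: (1 + 0.056/365)^365 − 1 = 5.759%
Sterling Savings: (1 + 0.055/12)^12 − 1 = 5.641%
Atlas Trust: e^0.066 − 1 = 6.823%
The highest effective annual rate is Atlas Trust at 6.823%.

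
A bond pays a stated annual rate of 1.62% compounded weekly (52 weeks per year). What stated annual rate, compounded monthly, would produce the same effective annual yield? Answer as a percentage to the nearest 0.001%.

1.621%

EAR = (1 + 0.0162/52)^52 − 1 = 0.016329.
Solve (1 + r/12)^12 = 1.016329: r/12 = 1.016329^(1/12) − 1 = 0.001351, so r = 0.016208 = 1.621%.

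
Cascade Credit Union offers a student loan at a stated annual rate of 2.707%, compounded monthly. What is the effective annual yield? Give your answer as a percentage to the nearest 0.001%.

EAR = (1 + 0.02707/12)^12 − 1.
= 1.027408 − 1 = 2.741%.

2.741%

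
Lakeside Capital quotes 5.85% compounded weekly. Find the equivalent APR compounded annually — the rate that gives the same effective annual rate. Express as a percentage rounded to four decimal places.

6.0210%

EAR = (1 + 0.0585/52)^52 − 1 = 0.060210.
Compounded annually, the equivalent nominal rate is the EAR itself: 6.0210%.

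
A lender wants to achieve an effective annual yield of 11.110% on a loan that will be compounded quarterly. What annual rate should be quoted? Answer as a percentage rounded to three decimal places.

10.675%

(1 + r/4)^4 − 1 = 0.11110, so 1 + r/4 = 1.11110^(1/4).
r/4 = 0.026688, so r = 0.106750 = 10.675%.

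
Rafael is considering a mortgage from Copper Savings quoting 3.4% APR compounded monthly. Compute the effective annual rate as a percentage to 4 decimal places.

EAR = (1 + 0.034/12)^12 − 1.
= (1 + 0.002833)^12 − 1 = 1.034535 − 1 = 3.4535%.

3.4535%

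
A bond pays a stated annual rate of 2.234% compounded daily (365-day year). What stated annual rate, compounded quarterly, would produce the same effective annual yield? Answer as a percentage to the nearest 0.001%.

2.240%

EAR = (1 + 0.02234/365)^365 − 1 = 0.022591.
Solve (1 + r/4)^4 = 1.022591: r/4 = 1.022591^(1/4) − 1 = 0.005600, so r = 0.022402 = 2.240%.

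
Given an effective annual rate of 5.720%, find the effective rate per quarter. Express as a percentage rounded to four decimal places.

1.4003%

The per-quarter rate i satisfies (1 + i)^4 = 1 + 0.05720.
i = 1.05720^(1/4) − 1 = 0.0140031 = 1.4003%.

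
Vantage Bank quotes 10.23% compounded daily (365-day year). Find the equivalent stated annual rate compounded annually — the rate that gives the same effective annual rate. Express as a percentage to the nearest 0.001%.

10.770%

EAR = (1 + 0.1023/365)^365 − 1 = 0.107700.
Compounded annually, the equivalent nominal rate is the EAR itself: 10.770%.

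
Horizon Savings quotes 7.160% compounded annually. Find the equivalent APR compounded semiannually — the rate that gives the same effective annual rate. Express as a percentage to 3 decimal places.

7.036%

Compounded annually, EAR = nominal = 0.071600.
Solve (1 + r/2)^2 = 1.071600: r/2 = 1.071600^(1/2) − 1 = 0.035181, so r = 0.070362 = 7.036%.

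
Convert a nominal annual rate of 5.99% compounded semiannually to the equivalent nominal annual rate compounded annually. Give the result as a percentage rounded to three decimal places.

6.080%

EAR = (1 + 0.0599/2)^2 − 1 = 0.060797.
Compounded annually, the equivalent nominal rate is the EAR itself: 6.080%.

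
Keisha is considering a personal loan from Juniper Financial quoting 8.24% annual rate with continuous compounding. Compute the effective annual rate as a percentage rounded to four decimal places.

With continuous compounding, EAR = e^0.0824 − 1.
e^0.0824 = 1.085890, so EAR = 0.085890 = 8.5890%.

8.5890%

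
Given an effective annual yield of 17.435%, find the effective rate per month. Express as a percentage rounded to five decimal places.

The per-month rate i satisfies (1 + i)^12 = 1 + 0.17435.
i = 1.17435^(1/12) − 1 = 0.0134830 = 1.34830%.

1.34830%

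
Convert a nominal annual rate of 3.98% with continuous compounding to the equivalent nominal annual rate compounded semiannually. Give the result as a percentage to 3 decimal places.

4.020%

EAR under continuous compounding: e^0.0398 − 1 = 0.040603.
Solve (1 + r/2)^2 = 1.040603: r/2 = 1.040603^(1/2) − 1 = 0.020099, so r = 0.040199 = 4.020%.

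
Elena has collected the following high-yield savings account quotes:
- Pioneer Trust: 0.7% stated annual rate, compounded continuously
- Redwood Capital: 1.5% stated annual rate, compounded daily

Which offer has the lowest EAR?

Pioneer Trust: e^0.007 − 1 = 0.702%
Redwood Capital: (1 + 0.015/365)^365 − 1 = 1.511%
The lowest effective annual rate is Pioneer Trust at 0.702%.

Pioneer Trust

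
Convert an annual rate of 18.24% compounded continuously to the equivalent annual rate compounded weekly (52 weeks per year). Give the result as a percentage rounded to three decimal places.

18.272%

EAR under continuous compounding: e^0.1824 − 1 = 0.200094.
Solve (1 + r/52)^52 = 1.200094: r/52 = 1.200094^(1/52) − 1 = 0.003514, so r = 0.182720 = 18.272%.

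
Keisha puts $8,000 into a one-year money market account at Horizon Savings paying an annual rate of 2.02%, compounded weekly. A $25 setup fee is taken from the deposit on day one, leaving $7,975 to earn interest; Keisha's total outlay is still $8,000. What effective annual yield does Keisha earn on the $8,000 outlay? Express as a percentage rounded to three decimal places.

1.721%

Value after one year: 7,975 × (1 + 0.0202/52)^52 = 7,975 × 1.020401 = $8,137.70.
Effective yield on the $8,000 outlay: 8,137.70 / 8,000 − 1 = 0.017213 = 1.721%.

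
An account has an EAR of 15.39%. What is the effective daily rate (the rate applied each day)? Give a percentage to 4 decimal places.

The per-day rate i satisfies (1 + i)^365 = 1 + 0.1539.
i = 1.1539^(1/365) − 1 = 0.0003923 = 0.0392%.

0.0392%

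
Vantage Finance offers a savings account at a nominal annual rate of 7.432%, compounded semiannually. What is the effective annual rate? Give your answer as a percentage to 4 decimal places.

EAR = (1 + 0.07432/2)^2 − 1.
= 1.075701 − 1 = 7.5701%.

7.5701%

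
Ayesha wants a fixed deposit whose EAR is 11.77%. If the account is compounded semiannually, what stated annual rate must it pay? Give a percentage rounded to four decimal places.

(1 + r/2)^2 − 1 = 0.1177, so 1 + r/2 = 1.1177^(1/2).
r/2 = 0.057213, so r = 0.114427 = 11.4427%.

11.4427%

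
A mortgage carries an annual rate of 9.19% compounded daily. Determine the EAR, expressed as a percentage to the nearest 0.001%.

EAR = (1 + 0.0919/365)^365 − 1.
= 1.096243 − 1 = 9.624%.

9.624%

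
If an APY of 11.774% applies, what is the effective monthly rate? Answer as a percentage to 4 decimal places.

The per-month rate i satisfies (1 + i)^12 = 1 + 0.11774.
i = 1.11774^(1/12) − 1 = 0.0093189 = 0.9319%.

0.9319%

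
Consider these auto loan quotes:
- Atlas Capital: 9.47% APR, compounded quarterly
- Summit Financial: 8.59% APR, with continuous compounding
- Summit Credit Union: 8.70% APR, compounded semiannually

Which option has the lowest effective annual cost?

Summit Credit Union

Atlas Capital: (1 + 0.0947/4)^4 − 1 = 9.812%
Summit Financial: e^0.0859 − 1 = 8.970%
Summit Credit Union: (1 + 0.0870/2)^2 − 1 = 8.889%
The lowest effective annual rate is Summit Credit Union at 8.889%.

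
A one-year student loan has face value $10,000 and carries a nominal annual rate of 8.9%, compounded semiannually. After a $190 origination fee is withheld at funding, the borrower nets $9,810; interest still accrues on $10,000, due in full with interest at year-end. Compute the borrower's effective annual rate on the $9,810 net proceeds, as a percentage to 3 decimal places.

11.211%

Amount owed after one year: 10,000 × (1 + 0.089/2)^2 = 10,000 × 1.090980 = $10,909.80.
Effective rate on net proceeds: 10,909.80 / 9,810 − 1 = 0.112110 = 11.211%.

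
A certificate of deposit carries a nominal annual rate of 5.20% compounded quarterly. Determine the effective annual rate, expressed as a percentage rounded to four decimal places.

5.3023%

EAR = (1 + 0.0520/4)^4 − 1.
= 1.053023 − 1 = 5.3023%.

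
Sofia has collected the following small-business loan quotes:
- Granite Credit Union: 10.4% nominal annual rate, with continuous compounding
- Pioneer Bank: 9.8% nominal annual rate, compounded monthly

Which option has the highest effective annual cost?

Granite Credit Union: e^0.104 − 1 = 10.960%
Pioneer Bank: (1 + 0.098/12)^12 − 1 = 10.252%
The highest effective annual rate is Granite Credit Union at 10.960%.

Granite Credit Union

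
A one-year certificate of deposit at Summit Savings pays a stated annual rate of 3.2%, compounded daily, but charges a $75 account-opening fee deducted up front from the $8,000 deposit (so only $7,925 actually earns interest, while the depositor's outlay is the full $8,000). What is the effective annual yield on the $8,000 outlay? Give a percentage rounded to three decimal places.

Value after one year: 7,925 × (1 + 0.032/365)^365 = 7,925 × 1.032516 = $8,182.69.
Effective yield on the $8,000 outlay: 8,182.69 / 8,000 − 1 = 0.022836 = 2.284%.

2.284%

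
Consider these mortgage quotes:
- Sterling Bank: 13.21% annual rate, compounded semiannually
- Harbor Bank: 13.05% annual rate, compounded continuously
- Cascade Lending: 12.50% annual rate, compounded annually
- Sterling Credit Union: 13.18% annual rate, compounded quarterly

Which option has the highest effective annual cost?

Sterling Bank: (1 + 0.1321/2)^2 − 1 = 13.646%
Harbor Bank: e^0.1305 − 1 = 13.940%
Cascade Lending: compounded annually, EAR = 12.500%
Sterling Credit Union: (1 + 0.1318/4)^4 − 1 = 13.846%
The highest effective annual rate is Harbor Bank at 13.940%.

Harbor Bank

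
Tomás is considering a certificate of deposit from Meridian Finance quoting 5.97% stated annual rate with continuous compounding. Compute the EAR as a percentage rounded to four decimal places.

6.1518%

With continuous compounding, EAR = e^0.0597 − 1.
e^0.0597 = 1.061518, so EAR = 0.061518 = 6.1518%.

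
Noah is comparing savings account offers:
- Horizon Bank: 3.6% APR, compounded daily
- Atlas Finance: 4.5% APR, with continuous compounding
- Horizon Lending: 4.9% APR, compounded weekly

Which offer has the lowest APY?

Horizon Bank: (1 + 0.036/365)^365 − 1 = 3.665%
Atlas Finance: e^0.045 − 1 = 4.603%
Horizon Lending: (1 + 0.049/52)^52 − 1 = 5.020%
The lowest effective annual rate is Horizon Bank at 3.665%.

Horizon Bank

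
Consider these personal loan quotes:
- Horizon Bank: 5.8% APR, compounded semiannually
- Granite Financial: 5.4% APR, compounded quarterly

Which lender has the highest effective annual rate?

Horizon Bank

Horizon Bank: (1 + 0.058/2)^2 − 1 = 5.884%
Granite Financial: (1 + 0.054/4)^4 − 1 = 5.510%
The highest effective annual rate is Horizon Bank at 5.884%.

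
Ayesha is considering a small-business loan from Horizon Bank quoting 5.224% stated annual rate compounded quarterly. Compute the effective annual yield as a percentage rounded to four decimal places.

EAR = (1 + 0.05224/4)^4 − 1.
= (1 + 0.013060)^4 − 1 = 1.053272 − 1 = 5.3272%.

5.3272%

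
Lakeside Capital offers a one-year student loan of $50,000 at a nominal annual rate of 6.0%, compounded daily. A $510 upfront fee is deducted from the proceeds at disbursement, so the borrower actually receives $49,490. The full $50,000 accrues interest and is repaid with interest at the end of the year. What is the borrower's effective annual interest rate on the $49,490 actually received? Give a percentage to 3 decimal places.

Amount owed after one year: 50,000 × (1 + 0.060/365)^365 = 50,000 × 1.061831 = $53,091.57.
Effective rate on net proceeds: 53,091.57 / 49,490 − 1 = 0.072774 = 7.277%.

7.277%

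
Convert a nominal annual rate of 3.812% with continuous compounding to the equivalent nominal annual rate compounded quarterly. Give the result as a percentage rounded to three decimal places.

EAR under continuous compounding: e^0.03812 − 1 = 0.038856.
Solve (1 + r/4)^4 = 1.038856: r/4 = 1.038856^(1/4) − 1 = 0.009576, so r = 0.038302 = 3.830%.

3.830%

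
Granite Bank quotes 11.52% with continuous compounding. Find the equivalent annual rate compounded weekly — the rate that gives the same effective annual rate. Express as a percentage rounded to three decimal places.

EAR under continuous compounding: e^0.1152 − 1 = 0.122098.
Solve (1 + r/52)^52 = 1.122098: r/52 = 1.122098^(1/52) − 1 = 0.002218, so r = 0.115328 = 11.533%.

11.533%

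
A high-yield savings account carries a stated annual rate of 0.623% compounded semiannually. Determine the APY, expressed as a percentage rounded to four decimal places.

0.6240%

EAR = (1 + 0.00623/2)^2 − 1.
= (1 + 0.003115)^2 − 1 = 1.006240 − 1 = 0.6240%.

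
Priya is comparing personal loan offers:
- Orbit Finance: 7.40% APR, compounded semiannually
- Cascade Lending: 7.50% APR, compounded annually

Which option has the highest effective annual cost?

Orbit Finance

Orbit Finance: (1 + 0.0740/2)^2 − 1 = 7.537%
Cascade Lending: compounded annually, EAR = 7.500%
The highest effective annual rate is Orbit Finance at 7.537%.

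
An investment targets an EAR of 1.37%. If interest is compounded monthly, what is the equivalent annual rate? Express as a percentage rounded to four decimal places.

1.3615%

(1 + r/12)^12 − 1 = 0.0137, so 1 + r/12 = 1.0137^(1/12).
r/12 = 0.001135, so r = 0.013615 = 1.3615%.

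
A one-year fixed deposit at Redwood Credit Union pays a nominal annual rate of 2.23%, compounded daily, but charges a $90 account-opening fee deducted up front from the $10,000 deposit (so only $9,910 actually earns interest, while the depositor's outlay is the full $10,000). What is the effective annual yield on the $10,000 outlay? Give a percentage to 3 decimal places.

1.335%

Value after one year: 9,910 × (1 + 0.0223/365)^365 = 9,910 × 1.022550 = $10,133.47.
Effective yield on the $10,000 outlay: 10,133.47 / 10,000 − 1 = 0.013347 = 1.335%.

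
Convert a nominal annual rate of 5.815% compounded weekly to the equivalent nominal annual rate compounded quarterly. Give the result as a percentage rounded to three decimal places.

EAR = (1 + 0.05815/52)^52 − 1 = 0.059840.
Solve (1 + r/4)^4 = 1.059840: r/4 = 1.059840^(1/4) − 1 = 0.014635, so r = 0.058542 = 5.854%.

5.854%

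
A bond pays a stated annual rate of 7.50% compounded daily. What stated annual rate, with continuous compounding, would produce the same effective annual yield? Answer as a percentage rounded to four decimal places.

EAR = (1 + 0.0750/365)^365 − 1 = 0.077876.
Equivalent continuous rate: r = ln(1 + 0.077876) = 0.074992 = 7.4992%.

7.4992%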